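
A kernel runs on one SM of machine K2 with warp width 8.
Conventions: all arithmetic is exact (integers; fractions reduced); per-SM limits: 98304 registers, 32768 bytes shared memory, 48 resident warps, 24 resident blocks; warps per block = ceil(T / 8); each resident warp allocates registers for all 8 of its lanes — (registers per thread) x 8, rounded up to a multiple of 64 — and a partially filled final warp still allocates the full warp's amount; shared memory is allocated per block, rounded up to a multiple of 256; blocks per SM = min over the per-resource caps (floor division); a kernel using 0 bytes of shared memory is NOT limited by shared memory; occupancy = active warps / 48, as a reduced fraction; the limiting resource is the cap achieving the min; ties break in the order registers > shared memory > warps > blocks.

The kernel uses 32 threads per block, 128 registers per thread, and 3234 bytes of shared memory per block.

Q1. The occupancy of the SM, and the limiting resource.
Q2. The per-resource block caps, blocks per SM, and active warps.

Answer: occupancy 3/4, limited by shared memory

registers: 24 blocks
shared memory: 9 blocks
warps: 12 blocks
blocks: 24 blocks

Answer: 9 blocks, 36 active warps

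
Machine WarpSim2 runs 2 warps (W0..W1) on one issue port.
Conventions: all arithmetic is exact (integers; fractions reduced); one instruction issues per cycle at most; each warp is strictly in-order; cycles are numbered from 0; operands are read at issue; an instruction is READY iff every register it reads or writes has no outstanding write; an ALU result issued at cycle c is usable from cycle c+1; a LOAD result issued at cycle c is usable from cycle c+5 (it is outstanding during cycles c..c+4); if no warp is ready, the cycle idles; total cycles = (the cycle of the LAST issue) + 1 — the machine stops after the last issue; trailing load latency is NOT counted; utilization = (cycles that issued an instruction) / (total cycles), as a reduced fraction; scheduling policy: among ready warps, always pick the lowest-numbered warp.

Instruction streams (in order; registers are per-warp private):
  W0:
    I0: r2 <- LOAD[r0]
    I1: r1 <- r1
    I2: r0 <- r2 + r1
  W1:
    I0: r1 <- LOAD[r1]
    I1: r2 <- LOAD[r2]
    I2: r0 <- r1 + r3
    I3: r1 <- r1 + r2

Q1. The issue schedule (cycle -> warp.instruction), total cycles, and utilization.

cycle 0: W0.I0
cycle 1: W0.I1
cycle 2: W1.I0
cycle 3: W1.I1
cycle 4: idle
cycle 5: W0.I2
cycle 6: idle
cycle 7: W1.I2
cycle 8: W1.I3

Answer: 9 cycles, utilization 7/9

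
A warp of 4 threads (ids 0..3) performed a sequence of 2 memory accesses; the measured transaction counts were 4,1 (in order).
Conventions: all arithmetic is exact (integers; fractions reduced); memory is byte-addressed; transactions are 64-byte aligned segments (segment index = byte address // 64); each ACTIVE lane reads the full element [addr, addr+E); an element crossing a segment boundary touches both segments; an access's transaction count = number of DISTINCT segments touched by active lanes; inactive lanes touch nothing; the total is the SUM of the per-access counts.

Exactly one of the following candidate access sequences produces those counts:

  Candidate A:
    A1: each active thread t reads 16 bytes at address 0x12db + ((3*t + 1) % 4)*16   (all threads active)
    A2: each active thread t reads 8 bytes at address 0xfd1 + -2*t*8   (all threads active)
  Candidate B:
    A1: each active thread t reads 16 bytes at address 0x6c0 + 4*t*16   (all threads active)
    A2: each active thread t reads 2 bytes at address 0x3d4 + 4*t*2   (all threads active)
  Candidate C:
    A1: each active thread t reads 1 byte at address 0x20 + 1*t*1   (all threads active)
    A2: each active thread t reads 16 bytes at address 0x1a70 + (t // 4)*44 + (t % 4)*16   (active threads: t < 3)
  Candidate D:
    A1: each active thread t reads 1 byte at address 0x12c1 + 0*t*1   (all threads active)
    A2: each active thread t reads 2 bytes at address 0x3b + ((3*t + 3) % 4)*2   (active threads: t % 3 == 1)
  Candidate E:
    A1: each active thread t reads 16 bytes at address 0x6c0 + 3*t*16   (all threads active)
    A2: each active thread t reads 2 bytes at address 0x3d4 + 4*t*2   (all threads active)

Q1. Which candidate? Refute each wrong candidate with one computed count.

A: A1 gives 2 transactions, not 4
C: A1 gives 1 transaction, not 4
D: A1 gives 1 transaction, not 4
E: A1 gives 3 transactions, not 4
B: all counts match (4,1)

Answer: B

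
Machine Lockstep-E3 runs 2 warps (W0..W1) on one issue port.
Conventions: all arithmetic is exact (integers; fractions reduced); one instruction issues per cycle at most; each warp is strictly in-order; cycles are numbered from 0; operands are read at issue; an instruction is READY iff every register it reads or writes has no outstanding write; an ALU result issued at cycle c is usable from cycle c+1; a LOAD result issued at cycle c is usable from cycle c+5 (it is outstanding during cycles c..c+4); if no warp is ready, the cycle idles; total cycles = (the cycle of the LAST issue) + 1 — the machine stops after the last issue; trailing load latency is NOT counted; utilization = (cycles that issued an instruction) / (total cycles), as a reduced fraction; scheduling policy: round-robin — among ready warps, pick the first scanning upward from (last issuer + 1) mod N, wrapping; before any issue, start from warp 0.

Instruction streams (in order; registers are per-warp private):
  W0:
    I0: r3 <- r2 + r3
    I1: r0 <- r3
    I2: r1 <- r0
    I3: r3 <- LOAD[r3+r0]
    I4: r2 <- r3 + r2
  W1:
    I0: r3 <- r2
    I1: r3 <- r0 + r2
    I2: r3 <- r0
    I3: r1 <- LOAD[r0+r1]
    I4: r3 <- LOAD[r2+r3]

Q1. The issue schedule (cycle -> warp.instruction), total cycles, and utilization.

cycle 0: W0.I0
cycle 1: W1.I0
cycle 2: W0.I1
cycle 3: W1.I1
cycle 4: W0.I2
cycle 5: W1.I2
cycle 6: W0.I3
cycle 7: W1.I3
cycle 8: W1.I4
cycle 9: idle
cycle 10: idle
cycle 11: W0.I4

Answer: 12 cycles, utilization 5/6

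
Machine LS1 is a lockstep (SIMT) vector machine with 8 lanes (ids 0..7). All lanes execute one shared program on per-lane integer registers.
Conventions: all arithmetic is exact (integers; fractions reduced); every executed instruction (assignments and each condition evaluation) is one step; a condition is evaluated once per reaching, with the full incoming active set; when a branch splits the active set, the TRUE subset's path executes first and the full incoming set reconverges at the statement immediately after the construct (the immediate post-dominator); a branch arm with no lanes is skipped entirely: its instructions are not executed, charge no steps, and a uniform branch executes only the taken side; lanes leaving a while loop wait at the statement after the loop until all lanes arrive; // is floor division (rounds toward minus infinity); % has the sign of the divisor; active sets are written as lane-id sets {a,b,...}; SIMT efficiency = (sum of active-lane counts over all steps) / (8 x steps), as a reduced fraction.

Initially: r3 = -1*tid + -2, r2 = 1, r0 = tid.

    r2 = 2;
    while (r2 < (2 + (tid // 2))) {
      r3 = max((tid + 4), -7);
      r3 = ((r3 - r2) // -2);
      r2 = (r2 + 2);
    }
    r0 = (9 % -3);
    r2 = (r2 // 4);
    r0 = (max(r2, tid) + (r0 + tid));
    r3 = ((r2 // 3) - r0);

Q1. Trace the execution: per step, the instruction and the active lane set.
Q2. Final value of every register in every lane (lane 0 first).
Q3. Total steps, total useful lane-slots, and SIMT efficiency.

step 0: r2 <- 2                      {0,1,2,3,4,5,6,7}
step 1: eval (r2 < (2 + (tid // 2))) {0,1,2,3,4,5,6,7}
step 2: r3 <- max((tid + 4), -7)     {2,3,4,5,6,7}
step 3: r3 <- ((r3 - r2) // -2)      {2,3,4,5,6,7}
step 4: r2 <- (r2 + 2)               {2,3,4,5,6,7}
step 5: eval (r2 < (2 + (tid // 2))) {2,3,4,5,6,7}
step 6: r3 <- max((tid + 4), -7)     {6,7}
step 7: r3 <- ((r3 - r2) // -2)      {6,7}
step 8: r2 <- (r2 + 2)               {6,7}
step 9: eval (r2 < (2 + (tid // 2))) {6,7}
step 10: r0 <- (9 % -3)               {0,1,2,3,4,5,6,7}
step 11: r2 <- (r2 // 4)              {0,1,2,3,4,5,6,7}
step 12: r0 <- (max(r2, tid) + (r0 + tid)) {0,1,2,3,4,5,6,7}
step 13: r3 <- ((r2 // 3) - r0)       {0,1,2,3,4,5,6,7}

Answer: 14 steps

r3: 0,-2,-4,-6,-8,-10,-12,-14
r2: 0,0,1,1,1,1,1,1
r0: 0,2,4,6,8,10,12,14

steps = 14; useful = 80; efficiency = 80/112 = 5/7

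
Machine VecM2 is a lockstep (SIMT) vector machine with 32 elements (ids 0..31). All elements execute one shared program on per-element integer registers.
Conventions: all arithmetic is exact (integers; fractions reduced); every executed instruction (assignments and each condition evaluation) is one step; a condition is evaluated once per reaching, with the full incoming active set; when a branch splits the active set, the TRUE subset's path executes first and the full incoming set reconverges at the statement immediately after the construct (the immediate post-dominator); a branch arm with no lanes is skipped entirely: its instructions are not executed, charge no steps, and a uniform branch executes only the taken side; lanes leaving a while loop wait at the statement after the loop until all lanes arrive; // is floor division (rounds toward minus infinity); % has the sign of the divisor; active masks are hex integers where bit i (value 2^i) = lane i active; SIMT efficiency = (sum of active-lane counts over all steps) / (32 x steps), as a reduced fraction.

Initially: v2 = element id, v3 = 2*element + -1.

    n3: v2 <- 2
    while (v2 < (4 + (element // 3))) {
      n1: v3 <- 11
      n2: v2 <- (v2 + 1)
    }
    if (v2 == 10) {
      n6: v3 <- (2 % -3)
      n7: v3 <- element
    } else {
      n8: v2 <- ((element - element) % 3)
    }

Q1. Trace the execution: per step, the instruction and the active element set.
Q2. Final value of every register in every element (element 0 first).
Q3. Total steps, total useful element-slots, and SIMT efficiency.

step 0: v2 <- 2                      0xffffffff
step 1: eval (v2 < (4 + (element // 3))) 0xffffffff
step 2: v3 <- 11                     0xffffffff
step 3: v2 <- (v2 + 1)               0xffffffff
step 4: eval (v2 < (4 + (element // 3))) 0xffffffff
step 5: v3 <- 11                     0xffffffff
step 6: v2 <- (v2 + 1)               0xffffffff
step 7: eval (v2 < (4 + (element // 3))) 0xffffffff
step 8: v3 <- 11                     0xfffffff8
step 9: v2 <- (v2 + 1)               0xfffffff8
step 10: eval (v2 < (4 + (element // 3))) 0xfffffff8
step 11: v3 <- 11                     0xffffffc0
step 12: v2 <- (v2 + 1)               0xffffffc0
step 13: eval (v2 < (4 + (element // 3))) 0xffffffc0
step 14: v3 <- 11                     0xfffffe00
step 15: v2 <- (v2 + 1)               0xfffffe00
step 16: eval (v2 < (4 + (element // 3))) 0xfffffe00
step 17: v3 <- 11                     0xfffff000
step 18: v2 <- (v2 + 1)               0xfffff000
step 19: eval (v2 < (4 + (element // 3))) 0xfffff000
step 20: v3 <- 11                     0xffff8000
step 21: v2 <- (v2 + 1)               0xffff8000
step 22: eval (v2 < (4 + (element // 3))) 0xffff8000
step 23: v3 <- 11                     0xfffc0000
step 24: v2 <- (v2 + 1)               0xfffc0000
step 25: eval (v2 < (4 + (element // 3))) 0xfffc0000
step 26: v3 <- 11                     0xffe00000
step 27: v2 <- (v2 + 1)               0xffe00000
step 28: eval (v2 < (4 + (element // 3))) 0xffe00000
step 29: v3 <- 11                     0xff000000
step 30: v2 <- (v2 + 1)               0xff000000
step 31: eval (v2 < (4 + (element // 3))) 0xff000000
step 32: v3 <- 11                     0xf8000000
step 33: v2 <- (v2 + 1)               0xf8000000
step 34: eval (v2 < (4 + (element // 3))) 0xf8000000
step 35: v3 <- 11                     0xc0000000
step 36: v2 <- (v2 + 1)               0xc0000000
step 37: eval (v2 < (4 + (element // 3))) 0xc0000000
step 38: eval (v2 == 10)              0xffffffff
step 39: v3 <- (2 % -3)               0x001c0000
step 40: v3 <- element                0x001c0000
step 41: v2 <- ((element - element) % 3) 0xffe3ffff

Answer: 42 steps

v2: 0,0,0,0,0,0,0,0,0,0,0,0,0,0,0,0,0,0,10,10,10,0,0,0,0,0,0,0,0,0,0,0
v3: 11,11,11,11,11,11,11,11,11,11,11,11,11,11,11,11,11,11,18,19,20,11,11,11,11,11,11,11,11,11,11,11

steps = 42; useful = 788; efficiency = 788/1344 = 197/336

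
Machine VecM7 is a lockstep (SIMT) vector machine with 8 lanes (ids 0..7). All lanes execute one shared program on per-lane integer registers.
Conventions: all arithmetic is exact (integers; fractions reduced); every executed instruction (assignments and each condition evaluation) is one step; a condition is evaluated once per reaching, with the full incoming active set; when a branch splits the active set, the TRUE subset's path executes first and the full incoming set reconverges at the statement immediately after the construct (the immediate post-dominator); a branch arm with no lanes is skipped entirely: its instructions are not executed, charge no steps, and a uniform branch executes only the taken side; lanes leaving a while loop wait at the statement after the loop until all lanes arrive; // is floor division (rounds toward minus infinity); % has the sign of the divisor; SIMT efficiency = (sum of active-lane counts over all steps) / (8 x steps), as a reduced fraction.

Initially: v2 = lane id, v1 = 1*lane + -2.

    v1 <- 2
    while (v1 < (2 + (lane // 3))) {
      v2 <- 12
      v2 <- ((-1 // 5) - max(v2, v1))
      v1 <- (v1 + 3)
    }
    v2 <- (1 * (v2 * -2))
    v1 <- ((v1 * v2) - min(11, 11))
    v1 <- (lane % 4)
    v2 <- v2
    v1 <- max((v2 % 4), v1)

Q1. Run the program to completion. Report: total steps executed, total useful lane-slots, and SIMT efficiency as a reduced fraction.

Answer: 11 steps, 76 useful, 19/22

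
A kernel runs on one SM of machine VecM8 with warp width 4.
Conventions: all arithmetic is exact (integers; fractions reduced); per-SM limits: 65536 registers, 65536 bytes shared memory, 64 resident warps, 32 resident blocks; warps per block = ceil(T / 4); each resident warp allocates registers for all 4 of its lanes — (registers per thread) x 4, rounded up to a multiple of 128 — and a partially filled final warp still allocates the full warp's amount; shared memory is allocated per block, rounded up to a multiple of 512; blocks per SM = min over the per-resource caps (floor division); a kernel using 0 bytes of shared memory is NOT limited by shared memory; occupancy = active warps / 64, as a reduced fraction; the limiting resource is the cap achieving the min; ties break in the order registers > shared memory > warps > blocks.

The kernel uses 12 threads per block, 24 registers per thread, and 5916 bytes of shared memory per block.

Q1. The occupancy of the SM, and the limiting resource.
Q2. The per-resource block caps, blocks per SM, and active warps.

Answer: occupancy 15/32, limited by shared memory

registers: 170 blocks
shared memory: 10 blocks
warps: 21 blocks
blocks: 32 blocks

Answer: 10 blocks, 30 active warps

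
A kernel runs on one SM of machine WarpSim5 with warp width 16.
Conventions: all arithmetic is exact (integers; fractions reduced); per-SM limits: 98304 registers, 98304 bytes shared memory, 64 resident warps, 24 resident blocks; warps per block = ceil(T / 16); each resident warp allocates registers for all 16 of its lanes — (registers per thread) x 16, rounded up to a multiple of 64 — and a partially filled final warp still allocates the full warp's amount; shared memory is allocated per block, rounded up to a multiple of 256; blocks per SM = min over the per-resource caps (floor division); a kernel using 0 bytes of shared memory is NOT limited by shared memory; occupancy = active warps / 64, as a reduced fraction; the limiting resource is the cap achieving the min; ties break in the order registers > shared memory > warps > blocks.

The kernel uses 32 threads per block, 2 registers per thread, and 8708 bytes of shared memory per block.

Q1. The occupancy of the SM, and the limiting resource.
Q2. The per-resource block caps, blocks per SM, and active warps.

Answer: occupancy 5/16, limited by shared memory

registers: 768 blocks
shared memory: 10 blocks
warps: 32 blocks
blocks: 24 blocks

Answer: 10 blocks, 20 active warps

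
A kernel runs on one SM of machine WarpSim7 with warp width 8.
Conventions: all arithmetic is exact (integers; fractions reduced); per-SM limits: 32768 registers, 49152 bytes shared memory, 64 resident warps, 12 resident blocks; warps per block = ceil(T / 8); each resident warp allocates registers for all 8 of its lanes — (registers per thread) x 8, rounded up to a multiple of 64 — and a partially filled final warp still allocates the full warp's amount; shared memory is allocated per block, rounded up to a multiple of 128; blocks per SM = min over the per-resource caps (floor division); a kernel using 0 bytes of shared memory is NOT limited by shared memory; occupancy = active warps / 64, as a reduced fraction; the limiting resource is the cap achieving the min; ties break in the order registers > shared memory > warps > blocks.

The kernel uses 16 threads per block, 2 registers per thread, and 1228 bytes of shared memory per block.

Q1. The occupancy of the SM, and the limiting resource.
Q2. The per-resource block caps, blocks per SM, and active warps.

Answer: occupancy 3/8, limited by blocks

registers: 256 blocks
shared memory: 38 blocks
warps: 32 blocks
blocks: 12 blocks

Answer: 12 blocks, 24 active warps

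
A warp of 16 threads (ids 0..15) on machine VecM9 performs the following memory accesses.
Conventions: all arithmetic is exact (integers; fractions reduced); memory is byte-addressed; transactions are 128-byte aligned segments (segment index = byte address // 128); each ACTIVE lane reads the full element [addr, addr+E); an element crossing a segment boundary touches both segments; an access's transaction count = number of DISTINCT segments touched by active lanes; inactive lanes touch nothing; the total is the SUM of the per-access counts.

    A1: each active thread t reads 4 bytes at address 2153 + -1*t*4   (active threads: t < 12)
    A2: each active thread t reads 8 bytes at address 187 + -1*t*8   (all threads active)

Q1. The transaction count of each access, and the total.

A1: 1 transaction
A2: 2 transactions

Answer: 1,2; total 3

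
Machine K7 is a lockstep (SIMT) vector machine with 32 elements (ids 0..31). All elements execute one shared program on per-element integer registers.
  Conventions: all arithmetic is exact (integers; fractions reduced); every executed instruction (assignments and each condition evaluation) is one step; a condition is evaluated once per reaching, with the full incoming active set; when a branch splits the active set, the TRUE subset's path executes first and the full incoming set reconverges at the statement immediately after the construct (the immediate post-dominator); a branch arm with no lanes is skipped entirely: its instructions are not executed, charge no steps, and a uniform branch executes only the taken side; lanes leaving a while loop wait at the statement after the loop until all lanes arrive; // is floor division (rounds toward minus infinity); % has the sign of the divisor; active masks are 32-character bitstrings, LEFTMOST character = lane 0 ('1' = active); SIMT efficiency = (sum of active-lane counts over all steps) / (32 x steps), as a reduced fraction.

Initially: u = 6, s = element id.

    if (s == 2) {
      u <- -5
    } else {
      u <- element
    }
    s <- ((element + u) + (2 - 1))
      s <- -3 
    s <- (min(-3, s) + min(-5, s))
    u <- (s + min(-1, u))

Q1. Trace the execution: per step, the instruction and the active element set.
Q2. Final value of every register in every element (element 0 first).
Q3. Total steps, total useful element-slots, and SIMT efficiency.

step 0: eval (s == 2)                11111111111111111111111111111111
step 1: u <- -5                      00100000000000000000000000000000
step 2: u <- element                 11011111111111111111111111111111
step 3: s <- ((element + u) + (2 - 1)) 11111111111111111111111111111111
step 4: s <- -3                      11111111111111111111111111111111
step 5: s <- (min(-3, s) + min(-5, s)) 11111111111111111111111111111111
step 6: u <- (s + min(-1, u))        11111111111111111111111111111111

Answer: 7 steps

u: -9,-9,-13,-9,-9,-9,-9,-9,-9,-9,-9,-9,-9,-9,-9,-9,-9,-9,-9,-9,-9,-9,-9,-9,-9,-9,-9,-9,-9,-9,-9,-9
s: -8,-8,-8,-8,-8,-8,-8,-8,-8,-8,-8,-8,-8,-8,-8,-8,-8,-8,-8,-8,-8,-8,-8,-8,-8,-8,-8,-8,-8,-8,-8,-8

steps = 7; useful = 192; efficiency = 192/224 = 6/7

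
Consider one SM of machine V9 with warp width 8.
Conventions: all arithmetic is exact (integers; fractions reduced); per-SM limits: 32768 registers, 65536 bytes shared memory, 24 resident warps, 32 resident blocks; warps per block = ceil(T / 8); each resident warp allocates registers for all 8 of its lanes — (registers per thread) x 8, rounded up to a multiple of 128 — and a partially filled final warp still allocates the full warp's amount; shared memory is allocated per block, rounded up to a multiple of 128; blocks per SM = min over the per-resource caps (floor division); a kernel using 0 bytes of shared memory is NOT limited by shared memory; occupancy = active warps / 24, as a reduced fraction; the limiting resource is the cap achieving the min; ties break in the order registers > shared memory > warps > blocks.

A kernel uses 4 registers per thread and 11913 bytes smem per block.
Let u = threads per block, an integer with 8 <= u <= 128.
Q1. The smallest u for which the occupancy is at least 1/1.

Answer: u = 41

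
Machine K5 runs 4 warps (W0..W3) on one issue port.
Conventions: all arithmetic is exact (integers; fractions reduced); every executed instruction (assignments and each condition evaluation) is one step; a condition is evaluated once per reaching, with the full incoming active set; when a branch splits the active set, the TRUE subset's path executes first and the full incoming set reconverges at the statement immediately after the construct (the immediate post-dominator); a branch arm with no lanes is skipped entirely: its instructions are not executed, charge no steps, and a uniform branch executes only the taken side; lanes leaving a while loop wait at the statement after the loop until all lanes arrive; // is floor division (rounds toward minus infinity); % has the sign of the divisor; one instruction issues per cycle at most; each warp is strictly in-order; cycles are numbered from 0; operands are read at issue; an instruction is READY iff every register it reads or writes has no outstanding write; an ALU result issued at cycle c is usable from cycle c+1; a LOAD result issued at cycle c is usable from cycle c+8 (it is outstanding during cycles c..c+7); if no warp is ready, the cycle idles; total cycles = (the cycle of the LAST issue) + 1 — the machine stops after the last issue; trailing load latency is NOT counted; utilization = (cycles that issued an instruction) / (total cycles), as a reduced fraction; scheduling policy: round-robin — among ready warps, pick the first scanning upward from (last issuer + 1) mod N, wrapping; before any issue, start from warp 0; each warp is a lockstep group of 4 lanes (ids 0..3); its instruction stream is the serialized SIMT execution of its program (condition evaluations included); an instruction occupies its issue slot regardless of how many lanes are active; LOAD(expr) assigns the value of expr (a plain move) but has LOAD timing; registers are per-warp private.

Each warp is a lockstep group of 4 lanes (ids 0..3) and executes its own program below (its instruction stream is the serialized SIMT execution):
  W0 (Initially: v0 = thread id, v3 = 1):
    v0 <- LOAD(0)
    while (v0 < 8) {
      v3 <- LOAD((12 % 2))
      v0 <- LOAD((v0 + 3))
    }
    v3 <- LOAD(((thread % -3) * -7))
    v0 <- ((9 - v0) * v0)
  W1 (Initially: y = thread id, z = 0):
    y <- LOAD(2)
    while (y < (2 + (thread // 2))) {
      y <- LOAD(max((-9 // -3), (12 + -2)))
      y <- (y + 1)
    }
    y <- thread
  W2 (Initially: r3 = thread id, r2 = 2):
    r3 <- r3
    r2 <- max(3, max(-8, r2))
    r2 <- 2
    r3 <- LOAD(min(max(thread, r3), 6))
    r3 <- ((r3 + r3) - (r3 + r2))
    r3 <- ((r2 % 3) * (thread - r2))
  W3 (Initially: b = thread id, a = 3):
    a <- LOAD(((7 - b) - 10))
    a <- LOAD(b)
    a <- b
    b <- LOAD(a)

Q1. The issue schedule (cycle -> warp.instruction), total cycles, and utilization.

cycle 0: W0.I0
cycle 1: W1.I0
cycle 2: W2.I0
cycle 3: W3.I0
cycle 4: W2.I1
cycle 5: W2.I2
cycle 6: W2.I3
cycle 7: idle
cycle 8: W0.I1
cycle 9: W1.I1
cycle 10: W0.I2
cycle 11: W1.I2
cycle 12: W3.I1
cycle 13: W0.I3
cycle 14: W2.I4
cycle 15: W2.I5
cycle 16: idle
cycle 17: idle
cycle 18: idle
cycle 19: W1.I3
cycle 20: W3.I2
cycle 21: W0.I4
cycle 22: W1.I4
cycle 23: W3.I3
cycle 24: W0.I5
cycle 25: W1.I5
cycle 26: W0.I6
cycle 27: idle
cycle 28: idle
cycle 29: idle
cycle 30: idle
cycle 31: idle
cycle 32: idle
cycle 33: idle
cycle 34: W0.I7
cycle 35: W0.I8
cycle 36: W0.I9
cycle 37: idle
cycle 38: idle
cycle 39: idle
cycle 40: idle
cycle 41: idle
cycle 42: idle
cycle 43: idle
cycle 44: W0.I10
cycle 45: W0.I11
cycle 46: W0.I12

Answer: 47 cycles, utilization 29/47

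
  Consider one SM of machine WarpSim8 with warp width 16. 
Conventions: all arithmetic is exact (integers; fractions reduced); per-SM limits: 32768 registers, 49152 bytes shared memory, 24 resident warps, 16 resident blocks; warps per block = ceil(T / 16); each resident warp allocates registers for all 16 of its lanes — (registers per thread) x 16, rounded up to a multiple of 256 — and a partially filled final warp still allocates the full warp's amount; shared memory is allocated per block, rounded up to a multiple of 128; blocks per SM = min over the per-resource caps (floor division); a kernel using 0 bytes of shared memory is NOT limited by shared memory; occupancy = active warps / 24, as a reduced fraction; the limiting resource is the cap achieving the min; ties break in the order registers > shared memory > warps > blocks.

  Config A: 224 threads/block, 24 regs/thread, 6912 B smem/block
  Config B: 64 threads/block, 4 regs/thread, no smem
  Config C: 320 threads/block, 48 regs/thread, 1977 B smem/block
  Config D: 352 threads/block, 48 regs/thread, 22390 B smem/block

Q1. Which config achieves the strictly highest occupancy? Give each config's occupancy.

occupancies: A 7/12, B 1, C 5/6, D 11/12

Answer: B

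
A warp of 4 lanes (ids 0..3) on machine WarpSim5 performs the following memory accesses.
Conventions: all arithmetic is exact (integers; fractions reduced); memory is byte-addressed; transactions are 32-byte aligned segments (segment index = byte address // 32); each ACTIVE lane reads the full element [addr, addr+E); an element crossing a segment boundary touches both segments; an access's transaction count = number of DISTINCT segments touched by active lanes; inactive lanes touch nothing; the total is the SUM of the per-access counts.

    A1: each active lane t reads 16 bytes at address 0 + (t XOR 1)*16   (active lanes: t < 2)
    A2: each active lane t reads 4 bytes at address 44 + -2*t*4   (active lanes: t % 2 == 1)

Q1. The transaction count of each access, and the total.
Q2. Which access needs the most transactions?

A1: 1 transaction
A2: 2 transactions

Answer: 1,2; total 3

Answer: A2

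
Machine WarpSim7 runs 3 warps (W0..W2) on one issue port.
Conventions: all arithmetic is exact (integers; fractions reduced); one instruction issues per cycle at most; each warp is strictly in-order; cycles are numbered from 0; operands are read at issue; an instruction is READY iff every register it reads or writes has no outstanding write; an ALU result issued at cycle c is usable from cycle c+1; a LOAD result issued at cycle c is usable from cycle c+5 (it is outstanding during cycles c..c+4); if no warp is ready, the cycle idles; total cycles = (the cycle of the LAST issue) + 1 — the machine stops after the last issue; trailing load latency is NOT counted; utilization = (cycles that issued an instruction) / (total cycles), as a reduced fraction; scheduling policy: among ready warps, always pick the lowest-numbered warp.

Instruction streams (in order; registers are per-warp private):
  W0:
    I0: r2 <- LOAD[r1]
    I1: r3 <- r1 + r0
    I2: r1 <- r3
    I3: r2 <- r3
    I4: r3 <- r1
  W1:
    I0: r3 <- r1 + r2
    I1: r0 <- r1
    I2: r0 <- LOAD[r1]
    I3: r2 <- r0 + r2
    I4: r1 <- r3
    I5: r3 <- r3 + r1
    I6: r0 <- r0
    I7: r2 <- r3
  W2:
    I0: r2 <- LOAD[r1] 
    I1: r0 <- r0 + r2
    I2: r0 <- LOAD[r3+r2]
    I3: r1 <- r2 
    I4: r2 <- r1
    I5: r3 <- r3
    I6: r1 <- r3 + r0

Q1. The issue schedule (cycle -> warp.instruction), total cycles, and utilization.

cycle 0: W0.I0
cycle 1: W0.I1
cycle 2: W0.I2
cycle 3: W1.I0
cycle 4: W1.I1
cycle 5: W0.I3
cycle 6: W0.I4
cycle 7: W1.I2
cycle 8: W2.I0
cycle 9: idle
cycle 10: idle
cycle 11: idle
cycle 12: W1.I3
cycle 13: W1.I4
cycle 14: W1.I5
cycle 15: W1.I6
cycle 16: W1.I7
cycle 17: W2.I1
cycle 18: W2.I2
cycle 19: W2.I3
cycle 20: W2.I4
cycle 21: W2.I5
cycle 22: idle
cycle 23: W2.I6

Answer: 24 cycles, utilization 5/6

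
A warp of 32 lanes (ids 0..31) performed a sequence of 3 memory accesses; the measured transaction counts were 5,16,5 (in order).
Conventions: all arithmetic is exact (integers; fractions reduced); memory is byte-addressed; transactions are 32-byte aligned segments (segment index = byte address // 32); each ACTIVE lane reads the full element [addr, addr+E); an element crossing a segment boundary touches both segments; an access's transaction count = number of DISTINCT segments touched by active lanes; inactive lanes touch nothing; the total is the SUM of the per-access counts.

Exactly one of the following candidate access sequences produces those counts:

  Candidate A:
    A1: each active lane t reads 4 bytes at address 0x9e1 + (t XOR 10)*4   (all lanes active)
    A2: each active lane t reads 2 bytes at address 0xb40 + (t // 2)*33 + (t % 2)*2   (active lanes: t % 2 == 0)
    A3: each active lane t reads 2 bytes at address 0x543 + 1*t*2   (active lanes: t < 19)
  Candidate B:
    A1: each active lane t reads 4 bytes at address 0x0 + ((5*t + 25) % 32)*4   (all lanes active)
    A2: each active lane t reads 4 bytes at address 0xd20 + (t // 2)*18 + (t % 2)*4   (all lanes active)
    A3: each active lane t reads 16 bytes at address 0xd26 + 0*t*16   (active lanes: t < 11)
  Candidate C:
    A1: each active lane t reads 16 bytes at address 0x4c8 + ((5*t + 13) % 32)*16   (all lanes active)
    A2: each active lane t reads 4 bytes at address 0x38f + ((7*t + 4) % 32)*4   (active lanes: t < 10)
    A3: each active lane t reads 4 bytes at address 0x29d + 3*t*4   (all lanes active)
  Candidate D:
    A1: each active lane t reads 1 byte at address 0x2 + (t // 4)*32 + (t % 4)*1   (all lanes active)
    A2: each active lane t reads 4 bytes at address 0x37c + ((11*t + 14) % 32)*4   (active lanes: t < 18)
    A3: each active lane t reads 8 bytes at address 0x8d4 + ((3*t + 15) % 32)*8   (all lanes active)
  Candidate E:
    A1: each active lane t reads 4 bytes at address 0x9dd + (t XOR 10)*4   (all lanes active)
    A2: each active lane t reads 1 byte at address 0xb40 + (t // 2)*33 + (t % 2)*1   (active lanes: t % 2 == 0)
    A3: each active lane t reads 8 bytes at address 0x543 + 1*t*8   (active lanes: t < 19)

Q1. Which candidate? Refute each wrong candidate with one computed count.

A: A3 gives 2 transactions, not 5
B: A1 gives 4 transactions, not 5
C: A1 gives 17 transactions, not 5
D: A1 gives 8 transactions, not 5
E: all counts match (5,16,5)

Answer: E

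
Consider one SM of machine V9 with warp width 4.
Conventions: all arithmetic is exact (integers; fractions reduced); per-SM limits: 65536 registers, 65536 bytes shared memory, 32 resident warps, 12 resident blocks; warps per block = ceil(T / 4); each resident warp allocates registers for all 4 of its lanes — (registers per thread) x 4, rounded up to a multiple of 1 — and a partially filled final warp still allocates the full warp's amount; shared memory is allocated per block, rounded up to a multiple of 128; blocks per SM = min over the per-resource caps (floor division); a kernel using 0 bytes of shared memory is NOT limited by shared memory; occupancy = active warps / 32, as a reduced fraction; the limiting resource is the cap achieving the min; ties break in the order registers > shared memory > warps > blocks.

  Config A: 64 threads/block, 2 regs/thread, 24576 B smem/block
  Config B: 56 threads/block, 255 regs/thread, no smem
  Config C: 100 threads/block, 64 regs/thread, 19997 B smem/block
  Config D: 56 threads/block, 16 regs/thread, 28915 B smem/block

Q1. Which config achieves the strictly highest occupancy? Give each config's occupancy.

occupancies: A 1, B 7/8, C 25/32, D 7/8

Answer: A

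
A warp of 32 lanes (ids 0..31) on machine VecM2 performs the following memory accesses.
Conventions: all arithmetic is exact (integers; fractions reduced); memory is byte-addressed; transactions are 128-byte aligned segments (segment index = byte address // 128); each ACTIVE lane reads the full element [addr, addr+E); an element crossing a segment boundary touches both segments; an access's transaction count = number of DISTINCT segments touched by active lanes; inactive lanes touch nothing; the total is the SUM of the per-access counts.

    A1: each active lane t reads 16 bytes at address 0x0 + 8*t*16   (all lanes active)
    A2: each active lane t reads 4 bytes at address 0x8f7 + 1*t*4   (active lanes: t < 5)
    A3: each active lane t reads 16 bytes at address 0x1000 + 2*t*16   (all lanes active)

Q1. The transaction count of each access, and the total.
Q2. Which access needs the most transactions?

A1: 32 transactions
A2: 2 transactions
A3: 8 transactions

Answer: 32,2,8; total 42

Answer: A1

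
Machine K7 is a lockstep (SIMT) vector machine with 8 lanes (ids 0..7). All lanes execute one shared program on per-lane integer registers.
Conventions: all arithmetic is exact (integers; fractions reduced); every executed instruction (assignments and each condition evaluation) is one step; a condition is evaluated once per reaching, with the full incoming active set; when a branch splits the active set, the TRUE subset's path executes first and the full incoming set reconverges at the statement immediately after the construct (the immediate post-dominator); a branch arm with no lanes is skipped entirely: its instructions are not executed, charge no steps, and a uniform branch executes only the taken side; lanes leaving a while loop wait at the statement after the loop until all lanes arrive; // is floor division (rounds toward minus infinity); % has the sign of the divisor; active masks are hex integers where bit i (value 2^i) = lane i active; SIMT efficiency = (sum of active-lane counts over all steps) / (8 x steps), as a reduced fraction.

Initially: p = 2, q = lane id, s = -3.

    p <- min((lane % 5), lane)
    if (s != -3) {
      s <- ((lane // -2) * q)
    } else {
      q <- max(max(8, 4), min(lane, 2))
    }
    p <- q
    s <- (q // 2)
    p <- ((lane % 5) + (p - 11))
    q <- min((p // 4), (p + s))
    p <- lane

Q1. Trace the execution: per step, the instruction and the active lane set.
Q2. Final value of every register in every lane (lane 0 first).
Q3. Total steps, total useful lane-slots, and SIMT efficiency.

step 0: p <- min((lane % 5), lane)   0xff
step 1: eval (s != -3)               0xff
step 2: q <- max(max(8, 4), min(lane, 2)) 0xff
step 3: p <- q                       0xff
step 4: s <- (q // 2)                0xff
step 5: p <- ((lane % 5) + (p - 11)) 0xff
step 6: q <- min((p // 4), (p + s))  0xff
step 7: p <- lane                    0xff

Answer: 8 steps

p: 0,1,2,3,4,5,6,7
q: -1,-1,-1,0,0,-1,-1,-1
s: 4,4,4,4,4,4,4,4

steps = 8; useful = 64; efficiency = 64/64 = 1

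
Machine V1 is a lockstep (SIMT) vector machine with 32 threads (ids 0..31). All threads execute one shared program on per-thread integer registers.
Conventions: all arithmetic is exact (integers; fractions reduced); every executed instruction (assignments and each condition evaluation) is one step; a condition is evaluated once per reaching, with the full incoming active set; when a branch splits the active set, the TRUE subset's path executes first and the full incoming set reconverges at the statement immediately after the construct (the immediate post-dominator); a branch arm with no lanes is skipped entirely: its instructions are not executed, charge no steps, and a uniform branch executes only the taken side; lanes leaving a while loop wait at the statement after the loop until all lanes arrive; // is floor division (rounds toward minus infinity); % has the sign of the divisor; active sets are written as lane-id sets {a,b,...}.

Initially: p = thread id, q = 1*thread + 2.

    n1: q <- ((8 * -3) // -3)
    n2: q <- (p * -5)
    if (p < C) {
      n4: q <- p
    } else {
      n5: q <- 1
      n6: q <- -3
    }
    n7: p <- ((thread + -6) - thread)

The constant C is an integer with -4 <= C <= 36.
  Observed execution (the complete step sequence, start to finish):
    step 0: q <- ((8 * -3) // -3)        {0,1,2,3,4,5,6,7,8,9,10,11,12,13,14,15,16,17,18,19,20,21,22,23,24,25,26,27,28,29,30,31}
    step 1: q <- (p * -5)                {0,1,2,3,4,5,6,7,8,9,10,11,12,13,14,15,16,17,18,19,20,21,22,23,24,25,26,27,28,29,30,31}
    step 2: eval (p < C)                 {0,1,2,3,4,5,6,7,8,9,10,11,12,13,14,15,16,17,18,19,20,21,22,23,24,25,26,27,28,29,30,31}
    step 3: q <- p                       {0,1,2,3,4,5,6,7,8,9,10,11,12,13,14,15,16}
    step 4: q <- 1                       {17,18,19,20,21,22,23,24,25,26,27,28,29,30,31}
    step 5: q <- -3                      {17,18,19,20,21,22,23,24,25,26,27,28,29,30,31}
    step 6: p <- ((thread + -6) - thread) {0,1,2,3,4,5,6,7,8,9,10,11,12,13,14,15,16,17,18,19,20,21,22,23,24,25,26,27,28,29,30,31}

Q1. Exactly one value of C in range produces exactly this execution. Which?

Answer: C = 17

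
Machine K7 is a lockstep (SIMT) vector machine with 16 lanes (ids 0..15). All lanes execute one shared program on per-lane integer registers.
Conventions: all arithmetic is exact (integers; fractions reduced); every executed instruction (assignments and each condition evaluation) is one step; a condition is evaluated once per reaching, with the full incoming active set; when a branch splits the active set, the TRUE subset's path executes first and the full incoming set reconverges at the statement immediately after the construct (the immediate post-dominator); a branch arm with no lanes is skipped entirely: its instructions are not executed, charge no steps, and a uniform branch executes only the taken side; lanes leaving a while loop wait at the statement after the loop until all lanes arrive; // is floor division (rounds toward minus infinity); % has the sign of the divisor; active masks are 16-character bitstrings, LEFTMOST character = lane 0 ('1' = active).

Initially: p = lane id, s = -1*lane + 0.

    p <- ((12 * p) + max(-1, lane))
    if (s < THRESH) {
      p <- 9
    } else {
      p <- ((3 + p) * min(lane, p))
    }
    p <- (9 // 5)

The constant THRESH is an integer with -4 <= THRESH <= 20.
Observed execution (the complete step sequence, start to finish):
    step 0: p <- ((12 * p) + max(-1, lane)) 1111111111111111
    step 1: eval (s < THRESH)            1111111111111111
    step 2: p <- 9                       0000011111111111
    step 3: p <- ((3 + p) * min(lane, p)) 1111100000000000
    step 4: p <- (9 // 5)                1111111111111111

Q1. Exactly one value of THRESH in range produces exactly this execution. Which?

Answer: THRESH = -4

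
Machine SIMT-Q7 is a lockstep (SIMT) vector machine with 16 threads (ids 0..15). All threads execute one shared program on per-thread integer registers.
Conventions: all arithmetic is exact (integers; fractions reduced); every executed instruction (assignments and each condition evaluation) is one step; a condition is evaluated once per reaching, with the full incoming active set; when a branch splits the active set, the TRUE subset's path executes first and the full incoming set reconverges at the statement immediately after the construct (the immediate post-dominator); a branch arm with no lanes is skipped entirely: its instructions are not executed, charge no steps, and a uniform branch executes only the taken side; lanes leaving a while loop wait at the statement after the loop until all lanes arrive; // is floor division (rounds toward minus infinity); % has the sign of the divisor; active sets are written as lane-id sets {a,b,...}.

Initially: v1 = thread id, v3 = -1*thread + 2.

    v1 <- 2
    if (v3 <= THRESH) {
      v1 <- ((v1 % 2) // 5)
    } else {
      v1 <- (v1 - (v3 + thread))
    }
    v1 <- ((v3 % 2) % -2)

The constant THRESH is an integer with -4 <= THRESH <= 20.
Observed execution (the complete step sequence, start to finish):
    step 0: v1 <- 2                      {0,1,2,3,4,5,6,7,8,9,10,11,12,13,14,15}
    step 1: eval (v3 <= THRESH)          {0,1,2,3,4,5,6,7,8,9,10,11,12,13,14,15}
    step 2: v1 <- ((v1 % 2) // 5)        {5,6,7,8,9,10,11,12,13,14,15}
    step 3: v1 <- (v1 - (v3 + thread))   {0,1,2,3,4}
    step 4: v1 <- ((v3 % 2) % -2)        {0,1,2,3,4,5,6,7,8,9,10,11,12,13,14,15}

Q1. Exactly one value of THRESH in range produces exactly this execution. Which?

Answer: THRESH = -3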